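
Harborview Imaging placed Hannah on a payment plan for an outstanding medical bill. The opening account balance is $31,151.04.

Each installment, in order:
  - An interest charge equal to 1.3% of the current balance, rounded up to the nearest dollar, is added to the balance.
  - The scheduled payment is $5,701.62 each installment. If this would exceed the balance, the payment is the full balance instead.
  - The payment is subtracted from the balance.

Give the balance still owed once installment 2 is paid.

$20,489.80

Installment 1: opening $31,151.04; interest $405.00 → $31,556.04; payment $5,701.62; balance $25,854.42
Installment 2: opening $25,854.42; interest $337.00 → $26,191.42; payment $5,701.62; balance $20,489.80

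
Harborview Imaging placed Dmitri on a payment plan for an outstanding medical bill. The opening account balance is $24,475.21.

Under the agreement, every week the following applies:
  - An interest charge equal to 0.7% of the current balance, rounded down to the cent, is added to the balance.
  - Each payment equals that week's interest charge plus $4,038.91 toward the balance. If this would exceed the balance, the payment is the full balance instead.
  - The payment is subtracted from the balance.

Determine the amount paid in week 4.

Week 1: opening $24,475.21; interest $171.32 → $24,646.53; payment $4,210.23; balance $20,436.30
Week 2: opening $20,436.30; interest $143.05 → $20,579.35; payment $4,181.96; balance $16,397.39
Week 3: opening $16,397.39; interest $114.78 → $16,512.17; payment $4,153.69; balance $12,358.48
Week 4: opening $12,358.48; interest $86.50 → $12,444.98; payment $4,125.41; balance $8,319.57

$4,125.41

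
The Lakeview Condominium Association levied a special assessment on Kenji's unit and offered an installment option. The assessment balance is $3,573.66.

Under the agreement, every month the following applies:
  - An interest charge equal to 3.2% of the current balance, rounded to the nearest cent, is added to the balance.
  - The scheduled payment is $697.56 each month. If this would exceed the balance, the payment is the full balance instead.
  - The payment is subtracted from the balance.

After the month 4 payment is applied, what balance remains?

$1,126.46

# | Opening | Interest | Payment | End bal
1 | $3,573.66 | $114.36 | $697.56 | $2,990.46
2 | $2,990.46 | $95.69 | $697.56 | $2,388.59
3 | $2,388.59 | $76.43 | $697.56 | $1,767.46
4 | $1,767.46 | $56.56 | $697.56 | $1,126.46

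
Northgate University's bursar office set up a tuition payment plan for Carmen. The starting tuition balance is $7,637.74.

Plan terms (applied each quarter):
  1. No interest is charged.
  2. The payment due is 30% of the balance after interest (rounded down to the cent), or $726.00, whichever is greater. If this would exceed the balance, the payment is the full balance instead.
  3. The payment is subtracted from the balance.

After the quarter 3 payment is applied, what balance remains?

$2,619.75

Quarter 1: $7,637.74 − $2,291.32 → $5,346.42
Quarter 2: $5,346.42 − $1,603.92 → $3,742.50
Quarter 3: $3,742.50 − $1,122.75 → $2,619.75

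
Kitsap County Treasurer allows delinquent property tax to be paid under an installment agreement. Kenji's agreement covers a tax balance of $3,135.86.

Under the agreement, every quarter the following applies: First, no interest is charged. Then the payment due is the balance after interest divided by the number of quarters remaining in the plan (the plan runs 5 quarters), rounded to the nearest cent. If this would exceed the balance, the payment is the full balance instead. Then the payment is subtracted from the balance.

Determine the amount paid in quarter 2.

$627.17

Quarter 1: opening $3,135.86; payment $627.17; balance $2,508.69
Quarter 2: opening $2,508.69; payment $627.17; balance $1,881.52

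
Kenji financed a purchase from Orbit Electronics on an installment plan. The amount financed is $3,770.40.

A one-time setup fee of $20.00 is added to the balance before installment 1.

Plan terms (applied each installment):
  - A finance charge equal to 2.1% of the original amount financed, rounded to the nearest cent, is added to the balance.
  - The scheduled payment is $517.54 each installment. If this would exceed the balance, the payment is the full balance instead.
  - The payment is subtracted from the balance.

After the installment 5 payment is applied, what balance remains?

Installment 1: opening $3,790.40; interest $79.18 → $3,869.58; payment $517.54; balance $3,352.04
Installment 2: opening $3,352.04; interest $79.18 → $3,431.22; payment $517.54; balance $2,913.68
Installment 3: opening $2,913.68; interest $79.18 → $2,992.86; payment $517.54; balance $2,475.32
Installment 4: opening $2,475.32; interest $79.18 → $2,554.50; payment $517.54; balance $2,036.96
Installment 5: opening $2,036.96; interest $79.18 → $2,116.14; payment $517.54; balance $1,598.60

$1,598.60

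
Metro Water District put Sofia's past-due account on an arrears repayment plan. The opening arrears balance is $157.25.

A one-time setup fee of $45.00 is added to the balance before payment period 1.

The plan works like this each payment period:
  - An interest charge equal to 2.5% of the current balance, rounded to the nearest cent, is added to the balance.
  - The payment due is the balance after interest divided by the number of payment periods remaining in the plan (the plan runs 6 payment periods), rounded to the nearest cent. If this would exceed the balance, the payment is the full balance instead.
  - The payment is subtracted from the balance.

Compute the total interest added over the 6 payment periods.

Payment period 1: $202.25 +$5.06 interest = $207.31; pay $34.55 → $172.76
Payment period 2: $172.76 +$4.32 interest = $177.08; pay $35.42 → $141.66
Payment period 3: $141.66 +$3.54 interest = $145.20; pay $36.30 → $108.90
Payment period 4: $108.90 +$2.72 interest = $111.62; pay $37.21 → $74.41
Payment period 5: $74.41 +$1.86 interest = $76.27; pay $38.14 → $38.13
Payment period 6: $38.13 +$0.95 interest = $39.08; pay $39.08 → $0.00
Total interest: $5.06 + $4.32 + $3.54 + $2.72 + $1.86 + $0.95 = $18.45

$18.45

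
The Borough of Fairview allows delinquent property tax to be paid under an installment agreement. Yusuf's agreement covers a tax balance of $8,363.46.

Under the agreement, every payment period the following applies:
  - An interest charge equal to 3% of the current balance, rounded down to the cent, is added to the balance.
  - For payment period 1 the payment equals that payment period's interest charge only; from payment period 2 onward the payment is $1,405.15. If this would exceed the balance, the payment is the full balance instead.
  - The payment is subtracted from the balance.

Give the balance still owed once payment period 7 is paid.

$897.29

Payment period 1: $8,363.46 +$250.90 interest = $8,614.36; pay $250.90 → $8,363.46
Payment period 2: $8,363.46 +$250.90 interest = $8,614.36; pay $1,405.15 → $7,209.21
Payment period 3: $7,209.21 +$216.27 interest = $7,425.48; pay $1,405.15 → $6,020.33
Payment period 4: $6,020.33 +$180.60 interest = $6,200.93; pay $1,405.15 → $4,795.78
Payment period 5: $4,795.78 +$143.87 interest = $4,939.65; pay $1,405.15 → $3,534.50
Payment period 6: $3,534.50 +$106.03 interest = $3,640.53; pay $1,405.15 → $2,235.38
Payment period 7: $2,235.38 +$67.06 interest = $2,302.44; pay $1,405.15 → $897.29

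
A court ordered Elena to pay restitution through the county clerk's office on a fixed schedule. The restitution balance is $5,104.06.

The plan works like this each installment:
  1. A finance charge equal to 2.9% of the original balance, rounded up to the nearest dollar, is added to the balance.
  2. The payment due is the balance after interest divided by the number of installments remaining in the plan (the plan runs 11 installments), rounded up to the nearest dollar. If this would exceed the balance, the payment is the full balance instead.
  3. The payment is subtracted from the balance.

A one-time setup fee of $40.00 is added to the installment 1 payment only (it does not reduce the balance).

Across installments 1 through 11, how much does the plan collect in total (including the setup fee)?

Installment 1: opening $5,104.06; interest $149.00 → $5,253.06; payment $478.00 (+ $40.00 fee); balance $4,775.06
Installment 2: opening $4,775.06; interest $149.00 → $4,924.06; payment $493.00; balance $4,431.06
Installment 3: opening $4,431.06; interest $149.00 → $4,580.06; payment $509.00; balance $4,071.06
Installment 4: opening $4,071.06; interest $149.00 → $4,220.06; payment $528.00; balance $3,692.06
Installment 5: opening $3,692.06; interest $149.00 → $3,841.06; payment $549.00; balance $3,292.06
Installment 6: opening $3,292.06; interest $149.00 → $3,441.06; payment $574.00; balance $2,867.06
Installment 7: opening $2,867.06; interest $149.00 → $3,016.06; payment $604.00; balance $2,412.06
Installment 8: opening $2,412.06; interest $149.00 → $2,561.06; payment $641.00; balance $1,920.06
Installment 9: opening $1,920.06; interest $149.00 → $2,069.06; payment $690.00; balance $1,379.06
Installment 10: opening $1,379.06; interest $149.00 → $1,528.06; payment $765.00; balance $763.06
Installment 11: opening $763.06; interest $149.00 → $912.06; payment $912.06; balance $0.00
Total paid: $6,783.06

$6,783.06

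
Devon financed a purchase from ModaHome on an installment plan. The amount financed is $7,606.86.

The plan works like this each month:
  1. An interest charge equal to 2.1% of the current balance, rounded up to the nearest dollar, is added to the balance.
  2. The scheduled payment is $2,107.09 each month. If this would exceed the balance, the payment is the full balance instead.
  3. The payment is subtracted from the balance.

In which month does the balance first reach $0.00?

Month 1: opening $7,606.86; interest $160.00 → $7,766.86; payment $2,107.09; balance $5,659.77
Month 2: opening $5,659.77; interest $119.00 → $5,778.77; payment $2,107.09; balance $3,671.68
Month 3: opening $3,671.68; interest $78.00 → $3,749.68; payment $2,107.09; balance $1,642.59
Month 4: opening $1,642.59; interest $35.00 → $1,677.59; payment $1,677.59; balance $0.00
Balance reaches $0.00 in month 4.

4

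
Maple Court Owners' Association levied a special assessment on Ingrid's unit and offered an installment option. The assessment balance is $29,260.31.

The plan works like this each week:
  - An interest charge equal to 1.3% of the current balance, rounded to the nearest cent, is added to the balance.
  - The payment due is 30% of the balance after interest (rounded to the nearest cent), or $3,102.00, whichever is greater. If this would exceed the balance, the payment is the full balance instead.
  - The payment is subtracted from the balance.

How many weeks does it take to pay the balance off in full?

7

# | Opening | Interest | Payment | End bal
1 | $29,260.31 | $380.38 | $8,892.21 | $20,748.48
2 | $20,748.48 | $269.73 | $6,305.46 | $14,712.75
3 | $14,712.75 | $191.27 | $4,471.21 | $10,432.81
4 | $10,432.81 | $135.63 | $3,170.53 | $7,397.91
5 | $7,397.91 | $96.17 | $3,102.00 | $4,392.08
6 | $4,392.08 | $57.10 | $3,102.00 | $1,347.18
7 | $1,347.18 | $17.51 | $1,364.69 | $0.00
Balance reaches $0.00 in week 7.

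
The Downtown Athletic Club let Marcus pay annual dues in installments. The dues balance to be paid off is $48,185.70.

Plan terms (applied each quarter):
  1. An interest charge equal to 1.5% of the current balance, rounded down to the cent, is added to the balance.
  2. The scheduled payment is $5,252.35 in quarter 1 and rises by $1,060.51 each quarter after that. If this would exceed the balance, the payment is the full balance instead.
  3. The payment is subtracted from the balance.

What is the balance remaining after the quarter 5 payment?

$14,082.79

Quarter 1: opening $48,185.70; interest $722.78 → $48,908.48; payment $5,252.35; balance $43,656.13
Quarter 2: opening $43,656.13; interest $654.84 → $44,310.97; payment $6,312.86; balance $37,998.11
Quarter 3: opening $37,998.11; interest $569.97 → $38,568.08; payment $7,373.37; balance $31,194.71
Quarter 4: opening $31,194.71; interest $467.92 → $31,662.63; payment $8,433.88; balance $23,228.75
Quarter 5: opening $23,228.75; interest $348.43 → $23,577.18; payment $9,494.39; balance $14,082.79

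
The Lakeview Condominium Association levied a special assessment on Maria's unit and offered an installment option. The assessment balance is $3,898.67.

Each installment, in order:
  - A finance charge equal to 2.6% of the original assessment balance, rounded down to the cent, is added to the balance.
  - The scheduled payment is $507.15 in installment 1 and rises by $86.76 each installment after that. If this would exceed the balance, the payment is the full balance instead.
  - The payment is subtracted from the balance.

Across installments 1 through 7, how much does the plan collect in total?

$4,608.19

Installment 1: $3,898.67 +$101.36 interest = $4,000.03; pay $507.15 → $3,492.88
Installment 2: $3,492.88 +$101.36 interest = $3,594.24; pay $593.91 → $3,000.33
Installment 3: $3,000.33 +$101.36 interest = $3,101.69; pay $680.67 → $2,421.02
Installment 4: $2,421.02 +$101.36 interest = $2,522.38; pay $767.43 → $1,754.95
Installment 5: $1,754.95 +$101.36 interest = $1,856.31; pay $854.19 → $1,002.12
Installment 6: $1,002.12 +$101.36 interest = $1,103.48; pay $940.95 → $162.53
Installment 7: $162.53 +$101.36 interest = $263.89; pay $263.89 → $0.00
Total paid: $4,608.19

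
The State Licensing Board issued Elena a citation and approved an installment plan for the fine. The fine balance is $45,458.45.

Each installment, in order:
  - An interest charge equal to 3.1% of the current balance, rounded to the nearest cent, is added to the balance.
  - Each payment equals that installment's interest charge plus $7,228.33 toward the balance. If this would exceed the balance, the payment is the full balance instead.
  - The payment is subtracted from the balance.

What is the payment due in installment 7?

$2,153.21

Installment 1: $45,458.45 +$1,409.21 interest = $46,867.66; pay $8,637.54 → $38,230.12
Installment 2: $38,230.12 +$1,185.13 interest = $39,415.25; pay $8,413.46 → $31,001.79
Installment 3: $31,001.79 +$961.06 interest = $31,962.85; pay $8,189.39 → $23,773.46
Installment 4: $23,773.46 +$736.98 interest = $24,510.44; pay $7,965.31 → $16,545.13
Installment 5: $16,545.13 +$512.90 interest = $17,058.03; pay $7,741.23 → $9,316.80
Installment 6: $9,316.80 +$288.82 interest = $9,605.62; pay $7,517.15 → $2,088.47
Installment 7: $2,088.47 +$64.74 interest = $2,153.21; pay $2,153.21 → $0.00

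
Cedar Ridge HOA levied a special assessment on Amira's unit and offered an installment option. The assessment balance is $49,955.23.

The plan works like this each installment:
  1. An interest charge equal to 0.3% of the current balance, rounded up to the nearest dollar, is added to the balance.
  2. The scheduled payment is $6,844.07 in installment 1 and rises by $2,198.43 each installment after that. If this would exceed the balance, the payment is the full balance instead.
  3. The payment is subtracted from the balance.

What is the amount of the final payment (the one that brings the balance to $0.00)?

Installment 1: $49,955.23 +$150.00 interest = $50,105.23; pay $6,844.07 → $43,261.16
Installment 2: $43,261.16 +$130.00 interest = $43,391.16; pay $9,042.50 → $34,348.66
Installment 3: $34,348.66 +$104.00 interest = $34,452.66; pay $11,240.93 → $23,211.73
Installment 4: $23,211.73 +$70.00 interest = $23,281.73; pay $13,439.36 → $9,842.37
Installment 5: $9,842.37 +$30.00 interest = $9,872.37; pay $9,872.37 → $0.00

$9,872.37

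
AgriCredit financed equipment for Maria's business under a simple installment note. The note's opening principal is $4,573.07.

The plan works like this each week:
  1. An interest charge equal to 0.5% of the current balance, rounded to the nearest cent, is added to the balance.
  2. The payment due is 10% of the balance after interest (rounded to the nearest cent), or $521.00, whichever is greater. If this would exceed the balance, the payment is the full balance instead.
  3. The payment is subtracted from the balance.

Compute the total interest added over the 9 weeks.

$115.08

# | Opening | Interest | Payment | End bal
1 | $4,573.07 | $22.87 | $521.00 | $4,074.94
2 | $4,074.94 | $20.37 | $521.00 | $3,574.31
3 | $3,574.31 | $17.87 | $521.00 | $3,071.18
4 | $3,071.18 | $15.36 | $521.00 | $2,565.54
5 | $2,565.54 | $12.83 | $521.00 | $2,057.37
6 | $2,057.37 | $10.29 | $521.00 | $1,546.66
7 | $1,546.66 | $7.73 | $521.00 | $1,033.39
8 | $1,033.39 | $5.17 | $521.00 | $517.56
9 | $517.56 | $2.59 | $520.15 | $0.00
Total interest: $22.87 + $20.37 + $17.87 + $15.36 + $12.83 + $10.29 + $7.73 + $5.17 + $2.59 = $115.08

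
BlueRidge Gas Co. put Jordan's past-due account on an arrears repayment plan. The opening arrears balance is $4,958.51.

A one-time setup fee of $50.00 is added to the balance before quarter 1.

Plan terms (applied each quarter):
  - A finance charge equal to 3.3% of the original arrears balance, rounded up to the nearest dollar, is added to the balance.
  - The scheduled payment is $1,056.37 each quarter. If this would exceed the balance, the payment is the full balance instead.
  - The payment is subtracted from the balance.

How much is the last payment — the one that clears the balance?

Quarter 1: opening $5,008.51; interest $164.00 → $5,172.51; payment $1,056.37; balance $4,116.14
Quarter 2: opening $4,116.14; interest $164.00 → $4,280.14; payment $1,056.37; balance $3,223.77
Quarter 3: opening $3,223.77; interest $164.00 → $3,387.77; payment $1,056.37; balance $2,331.40
Quarter 4: opening $2,331.40; interest $164.00 → $2,495.40; payment $1,056.37; balance $1,439.03
Quarter 5: opening $1,439.03; interest $164.00 → $1,603.03; payment $1,056.37; balance $546.66
Quarter 6: opening $546.66; interest $164.00 → $710.66; payment $710.66; balance $0.00

$710.66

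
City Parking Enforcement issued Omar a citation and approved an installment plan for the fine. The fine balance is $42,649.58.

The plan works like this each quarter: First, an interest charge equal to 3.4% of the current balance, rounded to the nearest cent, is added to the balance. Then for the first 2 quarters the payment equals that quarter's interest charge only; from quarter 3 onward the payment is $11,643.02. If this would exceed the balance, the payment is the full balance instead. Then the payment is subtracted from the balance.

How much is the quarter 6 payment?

$11,393.98

# | Opening | Interest | Payment | End bal
1 | $42,649.58 | $1,450.09 | $1,450.09 | $42,649.58
2 | $42,649.58 | $1,450.09 | $1,450.09 | $42,649.58
3 | $42,649.58 | $1,450.09 | $11,643.02 | $32,456.65
4 | $32,456.65 | $1,103.53 | $11,643.02 | $21,917.16
5 | $21,917.16 | $745.18 | $11,643.02 | $11,019.32
6 | $11,019.32 | $374.66 | $11,393.98 | $0.00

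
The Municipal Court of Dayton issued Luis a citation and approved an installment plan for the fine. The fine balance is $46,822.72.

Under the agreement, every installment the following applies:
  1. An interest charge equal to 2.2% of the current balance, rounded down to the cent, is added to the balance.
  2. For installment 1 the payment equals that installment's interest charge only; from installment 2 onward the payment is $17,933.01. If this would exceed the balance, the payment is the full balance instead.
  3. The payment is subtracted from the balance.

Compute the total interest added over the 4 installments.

$2,996.60

# | Opening | Interest | Payment | End bal
1 | $46,822.72 | $1,030.09 | $1,030.09 | $46,822.72
2 | $46,822.72 | $1,030.09 | $17,933.01 | $29,919.80
3 | $29,919.80 | $658.23 | $17,933.01 | $12,645.02
4 | $12,645.02 | $278.19 | $12,923.21 | $0.00
Total interest: $1,030.09 + $1,030.09 + $658.23 + $278.19 = $2,996.60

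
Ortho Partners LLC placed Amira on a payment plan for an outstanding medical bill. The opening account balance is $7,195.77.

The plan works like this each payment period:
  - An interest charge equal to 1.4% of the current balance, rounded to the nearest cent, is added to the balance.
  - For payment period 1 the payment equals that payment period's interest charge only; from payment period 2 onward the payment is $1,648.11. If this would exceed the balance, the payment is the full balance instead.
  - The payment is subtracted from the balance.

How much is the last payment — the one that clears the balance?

$887.35

Payment period 1: opening $7,195.77; interest $100.74 → $7,296.51; payment $100.74; balance $7,195.77
Payment period 2: opening $7,195.77; interest $100.74 → $7,296.51; payment $1,648.11; balance $5,648.40
Payment period 3: opening $5,648.40; interest $79.08 → $5,727.48; payment $1,648.11; balance $4,079.37
Payment period 4: opening $4,079.37; interest $57.11 → $4,136.48; payment $1,648.11; balance $2,488.37
Payment period 5: opening $2,488.37; interest $34.84 → $2,523.21; payment $1,648.11; balance $875.10
Payment period 6: opening $875.10; interest $12.25 → $887.35; payment $887.35; balance $0.00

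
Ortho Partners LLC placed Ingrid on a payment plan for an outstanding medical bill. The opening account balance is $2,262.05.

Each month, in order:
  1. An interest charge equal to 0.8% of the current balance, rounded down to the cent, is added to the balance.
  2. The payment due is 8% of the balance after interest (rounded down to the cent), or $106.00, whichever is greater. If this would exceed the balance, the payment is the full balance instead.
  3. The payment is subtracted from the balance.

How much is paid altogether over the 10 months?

$1,349.54

# | Opening | Interest | Payment | End bal
1 | $2,262.05 | $18.09 | $182.41 | $2,097.73
2 | $2,097.73 | $16.78 | $169.16 | $1,945.35
3 | $1,945.35 | $15.56 | $156.87 | $1,804.04
4 | $1,804.04 | $14.43 | $145.47 | $1,673.00
5 | $1,673.00 | $13.38 | $134.91 | $1,551.47
6 | $1,551.47 | $12.41 | $125.11 | $1,438.77
7 | $1,438.77 | $11.51 | $116.02 | $1,334.26
8 | $1,334.26 | $10.67 | $107.59 | $1,237.34
9 | $1,237.34 | $9.89 | $106.00 | $1,141.23
10 | $1,141.23 | $9.12 | $106.00 | $1,044.35
Total paid: $1,349.54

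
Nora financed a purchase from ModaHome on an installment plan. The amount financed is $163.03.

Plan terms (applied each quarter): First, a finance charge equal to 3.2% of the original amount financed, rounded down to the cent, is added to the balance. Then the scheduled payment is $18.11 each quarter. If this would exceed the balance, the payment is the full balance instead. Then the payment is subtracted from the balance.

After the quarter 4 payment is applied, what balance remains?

# | Opening | Interest | Payment | End bal
1 | $163.03 | $5.21 | $18.11 | $150.13
2 | $150.13 | $5.21 | $18.11 | $137.23
3 | $137.23 | $5.21 | $18.11 | $124.33
4 | $124.33 | $5.21 | $18.11 | $111.43

$111.43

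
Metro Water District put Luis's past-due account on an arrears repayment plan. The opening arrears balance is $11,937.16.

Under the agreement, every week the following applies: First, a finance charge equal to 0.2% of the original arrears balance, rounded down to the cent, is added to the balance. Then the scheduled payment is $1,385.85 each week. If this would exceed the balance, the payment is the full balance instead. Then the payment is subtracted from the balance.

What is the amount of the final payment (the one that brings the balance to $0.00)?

Week 1: $11,937.16 +$23.87 interest = $11,961.03; pay $1,385.85 → $10,575.18
Week 2: $10,575.18 +$23.87 interest = $10,599.05; pay $1,385.85 → $9,213.20
Week 3: $9,213.20 +$23.87 interest = $9,237.07; pay $1,385.85 → $7,851.22
Week 4: $7,851.22 +$23.87 interest = $7,875.09; pay $1,385.85 → $6,489.24
Week 5: $6,489.24 +$23.87 interest = $6,513.11; pay $1,385.85 → $5,127.26
Week 6: $5,127.26 +$23.87 interest = $5,151.13; pay $1,385.85 → $3,765.28
Week 7: $3,765.28 +$23.87 interest = $3,789.15; pay $1,385.85 → $2,403.30
Week 8: $2,403.30 +$23.87 interest = $2,427.17; pay $1,385.85 → $1,041.32
Week 9: $1,041.32 +$23.87 interest = $1,065.19; pay $1,065.19 → $0.00

$1,065.19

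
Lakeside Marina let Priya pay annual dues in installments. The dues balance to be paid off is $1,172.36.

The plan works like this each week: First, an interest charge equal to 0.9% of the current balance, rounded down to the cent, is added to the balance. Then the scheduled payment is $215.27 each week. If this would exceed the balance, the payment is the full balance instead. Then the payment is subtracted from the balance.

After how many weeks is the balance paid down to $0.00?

Week 1: opening $1,172.36; interest $10.55 → $1,182.91; payment $215.27; balance $967.64
Week 2: opening $967.64; interest $8.70 → $976.34; payment $215.27; balance $761.07
Week 3: opening $761.07; interest $6.84 → $767.91; payment $215.27; balance $552.64
Week 4: opening $552.64; interest $4.97 → $557.61; payment $215.27; balance $342.34
Week 5: opening $342.34; interest $3.08 → $345.42; payment $215.27; balance $130.15
Week 6: opening $130.15; interest $1.17 → $131.32; payment $131.32; balance $0.00
Balance reaches $0.00 in week 6.

6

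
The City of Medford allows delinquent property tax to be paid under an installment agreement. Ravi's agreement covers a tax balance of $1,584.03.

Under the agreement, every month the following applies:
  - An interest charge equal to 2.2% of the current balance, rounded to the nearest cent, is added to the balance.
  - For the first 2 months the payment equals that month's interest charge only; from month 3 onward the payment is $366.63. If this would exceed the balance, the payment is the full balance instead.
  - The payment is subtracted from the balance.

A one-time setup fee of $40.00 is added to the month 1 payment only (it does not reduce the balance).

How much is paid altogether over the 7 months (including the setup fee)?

# | Opening | Interest | Payment | Fee | End bal
1 | $1,584.03 | $34.85 | $34.85 | $40.00 | $1,584.03
2 | $1,584.03 | $34.85 | $34.85 | — | $1,584.03
3 | $1,584.03 | $34.85 | $366.63 | — | $1,252.25
4 | $1,252.25 | $27.55 | $366.63 | — | $913.17
5 | $913.17 | $20.09 | $366.63 | — | $566.63
6 | $566.63 | $12.47 | $366.63 | — | $212.47
7 | $212.47 | $4.67 | $217.14 | — | $0.00
Total paid: $1,793.36

$1,793.36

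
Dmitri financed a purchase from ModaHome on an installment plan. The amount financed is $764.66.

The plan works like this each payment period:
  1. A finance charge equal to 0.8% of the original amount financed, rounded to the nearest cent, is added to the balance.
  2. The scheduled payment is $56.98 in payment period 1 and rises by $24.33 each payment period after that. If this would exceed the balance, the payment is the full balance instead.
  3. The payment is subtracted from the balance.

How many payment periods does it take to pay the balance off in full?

7

Payment period 1: opening $764.66; interest $6.12 → $770.78; payment $56.98; balance $713.80
Payment period 2: opening $713.80; interest $6.12 → $719.92; payment $81.31; balance $638.61
Payment period 3: opening $638.61; interest $6.12 → $644.73; payment $105.64; balance $539.09
Payment period 4: opening $539.09; interest $6.12 → $545.21; payment $129.97; balance $415.24
Payment period 5: opening $415.24; interest $6.12 → $421.36; payment $154.30; balance $267.06
Payment period 6: opening $267.06; interest $6.12 → $273.18; payment $178.63; balance $94.55
Payment period 7: opening $94.55; interest $6.12 → $100.67; payment $100.67; balance $0.00
Balance reaches $0.00 in payment period 7.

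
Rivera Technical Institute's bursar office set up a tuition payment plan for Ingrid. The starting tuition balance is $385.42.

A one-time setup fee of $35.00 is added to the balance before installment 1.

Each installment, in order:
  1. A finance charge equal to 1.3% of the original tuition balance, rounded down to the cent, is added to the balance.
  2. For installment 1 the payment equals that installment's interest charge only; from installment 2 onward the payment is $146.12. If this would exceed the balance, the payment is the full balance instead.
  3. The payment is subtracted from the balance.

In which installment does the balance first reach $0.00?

4

Installment 1: opening $420.42; interest $5.01 → $425.43; payment $5.01; balance $420.42
Installment 2: opening $420.42; interest $5.01 → $425.43; payment $146.12; balance $279.31
Installment 3: opening $279.31; interest $5.01 → $284.32; payment $146.12; balance $138.20
Installment 4: opening $138.20; interest $5.01 → $143.21; payment $143.21; balance $0.00
Balance reaches $0.00 in installment 4.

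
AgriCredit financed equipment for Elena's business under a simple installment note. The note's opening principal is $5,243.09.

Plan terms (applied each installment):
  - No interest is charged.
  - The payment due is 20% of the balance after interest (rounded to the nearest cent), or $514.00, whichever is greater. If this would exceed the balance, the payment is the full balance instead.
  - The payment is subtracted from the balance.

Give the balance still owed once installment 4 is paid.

# | Opening | Payment | End bal
1 | $5,243.09 | $1,048.62 | $4,194.47
2 | $4,194.47 | $838.89 | $3,355.58
3 | $3,355.58 | $671.12 | $2,684.46
4 | $2,684.46 | $536.89 | $2,147.57

$2,147.57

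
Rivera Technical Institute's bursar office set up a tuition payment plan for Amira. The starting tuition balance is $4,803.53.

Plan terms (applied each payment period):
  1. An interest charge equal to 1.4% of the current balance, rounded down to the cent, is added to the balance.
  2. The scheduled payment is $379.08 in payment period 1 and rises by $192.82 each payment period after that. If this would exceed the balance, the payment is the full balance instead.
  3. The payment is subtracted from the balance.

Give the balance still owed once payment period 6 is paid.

$0.00

Payment period 1: $4,803.53 +$67.24 interest = $4,870.77; pay $379.08 → $4,491.69
Payment period 2: $4,491.69 +$62.88 interest = $4,554.57; pay $571.90 → $3,982.67
Payment period 3: $3,982.67 +$55.75 interest = $4,038.42; pay $764.72 → $3,273.70
Payment period 4: $3,273.70 +$45.83 interest = $3,319.53; pay $957.54 → $2,361.99
Payment period 5: $2,361.99 +$33.06 interest = $2,395.05; pay $1,150.36 → $1,244.69
Payment period 6: $1,244.69 +$17.42 interest = $1,262.11; pay $1,262.11 → $0.00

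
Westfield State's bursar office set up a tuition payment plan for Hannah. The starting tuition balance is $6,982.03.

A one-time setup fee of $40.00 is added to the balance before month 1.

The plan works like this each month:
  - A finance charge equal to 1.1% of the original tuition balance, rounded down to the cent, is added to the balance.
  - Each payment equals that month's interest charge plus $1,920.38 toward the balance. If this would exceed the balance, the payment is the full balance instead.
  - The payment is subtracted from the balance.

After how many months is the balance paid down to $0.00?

Month 1: $7,022.03 +$76.80 interest = $7,098.83; pay $1,997.18 → $5,101.65
Month 2: $5,101.65 +$76.80 interest = $5,178.45; pay $1,997.18 → $3,181.27
Month 3: $3,181.27 +$76.80 interest = $3,258.07; pay $1,997.18 → $1,260.89
Month 4: $1,260.89 +$76.80 interest = $1,337.69; pay $1,337.69 → $0.00
Balance reaches $0.00 in month 4.

4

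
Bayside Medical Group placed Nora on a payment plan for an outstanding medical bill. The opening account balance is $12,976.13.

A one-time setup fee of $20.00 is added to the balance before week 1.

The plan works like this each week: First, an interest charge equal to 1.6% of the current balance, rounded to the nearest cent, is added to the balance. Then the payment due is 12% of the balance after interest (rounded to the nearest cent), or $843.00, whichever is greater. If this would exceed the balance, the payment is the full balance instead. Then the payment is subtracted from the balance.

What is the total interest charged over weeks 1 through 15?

Week 1: $12,996.13 +$207.94 interest = $13,204.07; pay $1,584.49 → $11,619.58
Week 2: $11,619.58 +$185.91 interest = $11,805.49; pay $1,416.66 → $10,388.83
Week 3: $10,388.83 +$166.22 interest = $10,555.05; pay $1,266.61 → $9,288.44
Week 4: $9,288.44 +$148.62 interest = $9,437.06; pay $1,132.45 → $8,304.61
Week 5: $8,304.61 +$132.87 interest = $8,437.48; pay $1,012.50 → $7,424.98
Week 6: $7,424.98 +$118.80 interest = $7,543.78; pay $905.25 → $6,638.53
Week 7: $6,638.53 +$106.22 interest = $6,744.75; pay $843.00 → $5,901.75
Week 8: $5,901.75 +$94.43 interest = $5,996.18; pay $843.00 → $5,153.18
Week 9: $5,153.18 +$82.45 interest = $5,235.63; pay $843.00 → $4,392.63
Week 10: $4,392.63 +$70.28 interest = $4,462.91; pay $843.00 → $3,619.91
Week 11: $3,619.91 +$57.92 interest = $3,677.83; pay $843.00 → $2,834.83
Week 12: $2,834.83 +$45.36 interest = $2,880.19; pay $843.00 → $2,037.19
Week 13: $2,037.19 +$32.60 interest = $2,069.79; pay $843.00 → $1,226.79
Week 14: $1,226.79 +$19.63 interest = $1,246.42; pay $843.00 → $403.42
Week 15: $403.42 +$6.45 interest = $409.87; pay $409.87 → $0.00
Total interest: $207.94 + $185.91 + $166.22 + $148.62 + $132.87 + $118.80 + $106.22 + $94.43 + $82.45 + $70.28 + $57.92 + $45.36 + $32.60 + $19.63 + $6.45 = $1,475.70

$1,475.70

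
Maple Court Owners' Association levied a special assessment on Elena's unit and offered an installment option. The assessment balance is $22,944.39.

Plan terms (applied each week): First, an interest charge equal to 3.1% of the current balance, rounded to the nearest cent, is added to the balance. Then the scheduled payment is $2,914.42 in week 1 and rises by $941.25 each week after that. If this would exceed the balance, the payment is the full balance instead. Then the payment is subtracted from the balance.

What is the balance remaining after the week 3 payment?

$13,275.03

# | Opening | Interest | Payment | End bal
1 | $22,944.39 | $711.28 | $2,914.42 | $20,741.25
2 | $20,741.25 | $642.98 | $3,855.67 | $17,528.56
3 | $17,528.56 | $543.39 | $4,796.92 | $13,275.03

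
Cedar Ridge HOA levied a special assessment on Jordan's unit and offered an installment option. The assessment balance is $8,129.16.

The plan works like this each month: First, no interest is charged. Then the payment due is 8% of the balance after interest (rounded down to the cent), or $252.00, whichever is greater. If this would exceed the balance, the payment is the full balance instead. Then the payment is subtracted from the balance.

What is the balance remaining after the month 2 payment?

$6,880.53

Month 1: $8,129.16 − $650.33 → $7,478.83
Month 2: $7,478.83 − $598.30 → $6,880.53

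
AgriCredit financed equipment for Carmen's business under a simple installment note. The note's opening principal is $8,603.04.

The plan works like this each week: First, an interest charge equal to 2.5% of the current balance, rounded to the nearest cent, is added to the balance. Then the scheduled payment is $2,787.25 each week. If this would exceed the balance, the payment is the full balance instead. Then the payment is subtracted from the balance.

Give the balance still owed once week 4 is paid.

Week 1: $8,603.04 +$215.08 interest = $8,818.12; pay $2,787.25 → $6,030.87
Week 2: $6,030.87 +$150.77 interest = $6,181.64; pay $2,787.25 → $3,394.39
Week 3: $3,394.39 +$84.86 interest = $3,479.25; pay $2,787.25 → $692.00
Week 4: $692.00 +$17.30 interest = $709.30; pay $709.30 → $0.00

$0.00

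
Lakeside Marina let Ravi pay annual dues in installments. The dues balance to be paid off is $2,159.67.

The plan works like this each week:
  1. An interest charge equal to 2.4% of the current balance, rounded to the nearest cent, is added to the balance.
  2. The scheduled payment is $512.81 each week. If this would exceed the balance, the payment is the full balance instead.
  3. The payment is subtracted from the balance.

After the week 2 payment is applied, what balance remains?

$1,226.65

Week 1: $2,159.67 +$51.83 interest = $2,211.50; pay $512.81 → $1,698.69
Week 2: $1,698.69 +$40.77 interest = $1,739.46; pay $512.81 → $1,226.65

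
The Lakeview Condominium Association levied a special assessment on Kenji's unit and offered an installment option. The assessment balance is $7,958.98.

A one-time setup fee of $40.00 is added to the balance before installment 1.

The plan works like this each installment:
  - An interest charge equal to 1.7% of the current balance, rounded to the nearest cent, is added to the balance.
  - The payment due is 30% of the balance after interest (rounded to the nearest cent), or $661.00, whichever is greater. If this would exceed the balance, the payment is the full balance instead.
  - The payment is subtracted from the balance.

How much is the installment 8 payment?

$146.64

Installment 1: $7,998.98 +$135.98 interest = $8,134.96; pay $2,440.49 → $5,694.47
Installment 2: $5,694.47 +$96.81 interest = $5,791.28; pay $1,737.38 → $4,053.90
Installment 3: $4,053.90 +$68.92 interest = $4,122.82; pay $1,236.85 → $2,885.97
Installment 4: $2,885.97 +$49.06 interest = $2,935.03; pay $880.51 → $2,054.52
Installment 5: $2,054.52 +$34.93 interest = $2,089.45; pay $661.00 → $1,428.45
Installment 6: $1,428.45 +$24.28 interest = $1,452.73; pay $661.00 → $791.73
Installment 7: $791.73 +$13.46 interest = $805.19; pay $661.00 → $144.19
Installment 8: $144.19 +$2.45 interest = $146.64; pay $146.64 → $0.00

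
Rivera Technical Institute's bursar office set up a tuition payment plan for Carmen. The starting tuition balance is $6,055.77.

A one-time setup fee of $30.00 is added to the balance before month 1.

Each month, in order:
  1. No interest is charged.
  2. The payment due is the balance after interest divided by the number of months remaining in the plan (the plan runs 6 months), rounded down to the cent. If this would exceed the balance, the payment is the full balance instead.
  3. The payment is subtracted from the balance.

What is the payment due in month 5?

$1,014.30

Month 1: opening $6,085.77; payment $1,014.29; balance $5,071.48
Month 2: opening $5,071.48; payment $1,014.29; balance $4,057.19
Month 3: opening $4,057.19; payment $1,014.29; balance $3,042.90
Month 4: opening $3,042.90; payment $1,014.30; balance $2,028.60
Month 5: opening $2,028.60; payment $1,014.30; balance $1,014.30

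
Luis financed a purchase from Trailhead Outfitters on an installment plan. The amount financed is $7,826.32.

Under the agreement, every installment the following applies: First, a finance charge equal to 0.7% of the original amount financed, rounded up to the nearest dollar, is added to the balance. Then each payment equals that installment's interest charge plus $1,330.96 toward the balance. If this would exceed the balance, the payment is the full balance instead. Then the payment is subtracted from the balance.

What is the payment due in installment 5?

Installment 1: opening $7,826.32; interest $55.00 → $7,881.32; payment $1,385.96; balance $6,495.36
Installment 2: opening $6,495.36; interest $55.00 → $6,550.36; payment $1,385.96; balance $5,164.40
Installment 3: opening $5,164.40; interest $55.00 → $5,219.40; payment $1,385.96; balance $3,833.44
Installment 4: opening $3,833.44; interest $55.00 → $3,888.44; payment $1,385.96; balance $2,502.48
Installment 5: opening $2,502.48; interest $55.00 → $2,557.48; payment $1,385.96; balance $1,171.52

$1,385.96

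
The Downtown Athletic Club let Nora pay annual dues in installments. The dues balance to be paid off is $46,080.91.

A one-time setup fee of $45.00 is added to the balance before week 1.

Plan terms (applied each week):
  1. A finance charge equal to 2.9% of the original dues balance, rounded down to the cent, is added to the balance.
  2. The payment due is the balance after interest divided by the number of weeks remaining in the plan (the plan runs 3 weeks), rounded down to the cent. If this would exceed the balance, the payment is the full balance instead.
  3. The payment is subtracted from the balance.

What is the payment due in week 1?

Week 1: opening $46,125.91; interest $1,336.34 → $47,462.25; payment $15,820.75; balance $31,641.50

$15,820.75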